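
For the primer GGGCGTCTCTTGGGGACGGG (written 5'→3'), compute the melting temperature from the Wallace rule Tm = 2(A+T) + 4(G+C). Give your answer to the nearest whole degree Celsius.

Base counts: A=1, T=4, G=11, C=4 (length 20).
Tm = 2·(1+4) + 4·(11+4) = 2·5 + 4·15 = 10 + 60 = 70°C.

70°C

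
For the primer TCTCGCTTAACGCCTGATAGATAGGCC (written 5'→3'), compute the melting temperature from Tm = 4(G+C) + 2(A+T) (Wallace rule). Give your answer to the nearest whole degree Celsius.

Base counts: A=6, T=7, G=6, C=8 (length 27).
Tm = 2·(6+7) + 4·(6+8) = 2·13 + 4·14 = 26 + 56 = 82°C.

82°C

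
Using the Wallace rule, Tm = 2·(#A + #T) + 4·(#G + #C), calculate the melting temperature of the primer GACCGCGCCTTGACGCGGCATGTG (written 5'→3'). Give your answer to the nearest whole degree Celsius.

82°C

Base counts: A=3, T=4, G=9, C=8 (length 24).
Tm = 2·(3+4) + 4·(9+8) = 2·7 + 4·17 = 14 + 68 = 82°C.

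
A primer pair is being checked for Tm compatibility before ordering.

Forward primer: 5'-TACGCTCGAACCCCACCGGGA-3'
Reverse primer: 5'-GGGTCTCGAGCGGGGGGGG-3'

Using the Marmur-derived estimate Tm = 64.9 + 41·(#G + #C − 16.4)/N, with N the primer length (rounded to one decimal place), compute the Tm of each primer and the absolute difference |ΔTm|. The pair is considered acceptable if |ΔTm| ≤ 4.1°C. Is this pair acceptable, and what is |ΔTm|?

|ΔTm| = 3.8°C; the pair is acceptable.

Forward: G+C = 14, N = 21 → Tm = 64.9 + 41·(14 − 16.4)/21 = 60.2°C.
Reverse: G+C = 16, N = 19 → Tm = 64.9 + 41·(16 − 16.4)/19 = 64.0°C.
|ΔTm| = |60.2 − 64.0| = 3.8°C, ≤ 4.1°C.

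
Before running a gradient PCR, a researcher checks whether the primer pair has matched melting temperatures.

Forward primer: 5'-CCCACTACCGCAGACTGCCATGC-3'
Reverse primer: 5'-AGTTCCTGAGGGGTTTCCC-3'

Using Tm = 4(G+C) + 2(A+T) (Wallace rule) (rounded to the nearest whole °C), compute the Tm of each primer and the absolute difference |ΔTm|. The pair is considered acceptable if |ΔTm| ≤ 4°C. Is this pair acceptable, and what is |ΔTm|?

Forward: A=5 T=3 G=4 C=11 → Tm = 2·8 + 4·15 = 76°C.
Reverse: A=2 T=6 G=6 C=5 → Tm = 2·8 + 4·11 = 60°C.
|ΔTm| = |76 − 60| = 16°C, > 4°C.

|ΔTm| = 16°C; the pair is not acceptable.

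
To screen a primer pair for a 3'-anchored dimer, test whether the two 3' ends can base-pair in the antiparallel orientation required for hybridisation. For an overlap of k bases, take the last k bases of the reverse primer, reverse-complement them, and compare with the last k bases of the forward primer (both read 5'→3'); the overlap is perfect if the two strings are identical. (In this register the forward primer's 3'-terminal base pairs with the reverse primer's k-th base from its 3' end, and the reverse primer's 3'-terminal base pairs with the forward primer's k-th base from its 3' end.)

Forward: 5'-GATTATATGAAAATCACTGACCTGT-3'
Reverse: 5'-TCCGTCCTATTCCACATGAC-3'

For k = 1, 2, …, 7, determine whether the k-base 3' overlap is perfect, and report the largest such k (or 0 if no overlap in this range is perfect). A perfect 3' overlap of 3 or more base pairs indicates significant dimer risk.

Last 7 bases (5'→3') — forward …GACCTGT, reverse …ACATGAC.
Reverse complement of the reverse primer's last 7 bases: GTCATGT; its first k bases are the reverse complement of the reverse primer's last k bases, so a perfect k-base overlap needs the forward primer's last k bases to equal them.
Comparing (forward last k vs required): k=1: T vs G ✗; k=2: GT vs GT ✓; k=3: TGT vs GTC ✗; k=4: CTGT vs GTCA ✗; k=5: CCTGT vs GTCAT ✗; k=6: ACCTGT vs GTCATG ✗; k=7: GACCTGT vs GTCATGT ✗.
Only k = 2 is perfect, so the longest perfect 3' overlap is 2.

Longest perfect overlap: 2 complementary base pairs; below the dimer-risk threshold (threshold 3).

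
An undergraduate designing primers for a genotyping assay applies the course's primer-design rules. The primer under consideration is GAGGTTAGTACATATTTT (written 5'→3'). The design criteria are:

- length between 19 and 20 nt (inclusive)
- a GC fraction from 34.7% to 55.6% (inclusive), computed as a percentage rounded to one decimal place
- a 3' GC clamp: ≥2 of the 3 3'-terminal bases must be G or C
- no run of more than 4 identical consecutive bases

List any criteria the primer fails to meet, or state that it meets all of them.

Fails: length, GC content, GC clamp.

Base counts: A=5, T=8, G=4, C=1 (length 18).
length: length 18, outside 19–20 ✗
GC content: GC 5/18 = 27.8%, outside 34.7–55.6% ✗
GC clamp: 3' end TTT has 0 G/C, need ≥2 ✗
homopolymer run: longest run = 4 ✓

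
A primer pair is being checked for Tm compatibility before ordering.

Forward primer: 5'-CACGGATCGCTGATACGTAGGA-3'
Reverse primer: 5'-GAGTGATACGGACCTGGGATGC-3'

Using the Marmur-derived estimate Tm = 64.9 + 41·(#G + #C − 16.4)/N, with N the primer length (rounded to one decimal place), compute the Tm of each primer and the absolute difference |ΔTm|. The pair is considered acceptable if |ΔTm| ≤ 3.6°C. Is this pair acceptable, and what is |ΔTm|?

|ΔTm| = 1.9°C; the pair is acceptable.

Forward: G+C = 12, N = 22 → Tm = 64.9 + 41·(12 − 16.4)/22 = 56.7°C.
Reverse: G+C = 13, N = 22 → Tm = 64.9 + 41·(13 − 16.4)/22 = 58.6°C.
|ΔTm| = |56.7 − 58.6| = 1.9°C, ≤ 3.6°C.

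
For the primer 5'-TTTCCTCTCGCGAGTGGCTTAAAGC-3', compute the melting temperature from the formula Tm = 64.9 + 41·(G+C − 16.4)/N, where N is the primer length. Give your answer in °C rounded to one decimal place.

Base counts: A=4, T=8, G=6, C=7; G+C = 13, N = 25.
Tm = 64.9 + 41·(13 − 16.4)/25 = 64.9 + -139.40/25 = 59.3°C.

59.3°C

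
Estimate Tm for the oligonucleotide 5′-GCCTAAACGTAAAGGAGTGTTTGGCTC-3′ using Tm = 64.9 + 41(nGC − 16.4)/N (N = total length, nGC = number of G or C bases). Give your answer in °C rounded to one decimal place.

59.7°C

Base counts: A=7, T=7, G=8, C=5; G+C = 13, N = 27.
Tm = 64.9 + 41·(13 − 16.4)/27 = 64.9 + -139.40/27 = 59.7°C.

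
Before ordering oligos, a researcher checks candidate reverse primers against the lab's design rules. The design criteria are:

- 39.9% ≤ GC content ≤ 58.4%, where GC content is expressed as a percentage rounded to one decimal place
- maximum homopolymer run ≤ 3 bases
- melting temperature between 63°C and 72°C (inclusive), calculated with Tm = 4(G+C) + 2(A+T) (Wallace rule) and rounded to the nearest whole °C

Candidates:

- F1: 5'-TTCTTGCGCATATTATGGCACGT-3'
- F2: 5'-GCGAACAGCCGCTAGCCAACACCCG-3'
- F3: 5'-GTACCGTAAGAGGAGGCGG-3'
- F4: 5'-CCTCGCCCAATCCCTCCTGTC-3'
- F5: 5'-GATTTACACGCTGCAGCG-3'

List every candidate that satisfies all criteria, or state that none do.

F1 (23 nt, A=4 T=9 G=5 C=5): GC 10/23 = 43.5% ✓; longest run = 2 ✓; Tm = 2·13 + 4·10 = 66°C ✓ — passes.
F2 (25 nt, A=7 T=1 G=6 C=11): GC 17/25 = 68.0%, outside 39.9–58.4% ✗; longest run = 3 ✓; Tm = 2·8 + 4·17 = 84°C, outside 63–72°C ✗ — fails.
F3 (19 nt, A=5 T=2 G=9 C=3): GC 12/19 = 63.2%, outside 39.9–58.4% ✗; longest run = 2 ✓; Tm = 2·7 + 4·12 = 62°C, outside 63–72°C ✗ — fails.
F4 (21 nt, A=2 T=5 G=2 C=12): GC 14/21 = 66.7%, outside 39.9–58.4% ✗; longest run = 3 ✓; Tm = 2·7 + 4·14 = 70°C ✓ — fails.
F5 (18 nt, A=4 T=4 G=5 C=5): GC 10/18 = 55.6% ✓; longest run = 3 ✓; Tm = 2·8 + 4·10 = 56°C, outside 63–72°C ✗ — fails.

F1 only.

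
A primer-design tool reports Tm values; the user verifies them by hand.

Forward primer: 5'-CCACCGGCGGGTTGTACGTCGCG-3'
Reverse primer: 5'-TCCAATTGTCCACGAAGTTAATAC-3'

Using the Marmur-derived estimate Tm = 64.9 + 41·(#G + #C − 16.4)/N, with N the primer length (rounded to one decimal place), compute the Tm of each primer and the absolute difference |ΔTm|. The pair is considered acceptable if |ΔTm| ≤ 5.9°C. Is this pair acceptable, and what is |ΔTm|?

|ΔTm| = 13.7°C; the pair is not acceptable.

Forward: G+C = 17, N = 23 → Tm = 64.9 + 41·(17 − 16.4)/23 = 66.0°C.
Reverse: G+C = 9, N = 24 → Tm = 64.9 + 41·(9 − 16.4)/24 = 52.3°C.
|ΔTm| = |66.0 − 52.3| = 13.7°C, > 5.9°C.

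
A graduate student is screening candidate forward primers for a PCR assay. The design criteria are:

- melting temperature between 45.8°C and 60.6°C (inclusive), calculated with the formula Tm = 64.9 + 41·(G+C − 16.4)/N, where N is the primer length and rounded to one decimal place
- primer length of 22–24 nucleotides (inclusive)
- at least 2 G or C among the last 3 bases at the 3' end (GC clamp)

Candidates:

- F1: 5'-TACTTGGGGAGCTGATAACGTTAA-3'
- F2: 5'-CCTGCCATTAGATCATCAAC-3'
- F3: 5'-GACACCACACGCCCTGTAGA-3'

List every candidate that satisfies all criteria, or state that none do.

F1 (24 nt, A=7 T=7 G=7 C=3): Tm = 64.9 + 41·(10 − 16.4)/24 = 54.0°C ✓; length 24 ✓; 3' end TAA has 0 G/C, need ≥2 ✗ — fails.
F2 (20 nt, A=6 T=5 G=2 C=7): Tm = 64.9 + 41·(9 − 16.4)/20 = 49.7°C ✓; length 20, outside 22–24 ✗; 3' end AAC has 1 G/C, need ≥2 ✗ — fails.
F3 (20 nt, A=6 T=2 G=4 C=8): Tm = 64.9 + 41·(12 − 16.4)/20 = 55.9°C ✓; length 20, outside 22–24 ✗; 3' end AGA has 1 G/C, need ≥2 ✗ — fails.

None of the candidates satisfy all criteria.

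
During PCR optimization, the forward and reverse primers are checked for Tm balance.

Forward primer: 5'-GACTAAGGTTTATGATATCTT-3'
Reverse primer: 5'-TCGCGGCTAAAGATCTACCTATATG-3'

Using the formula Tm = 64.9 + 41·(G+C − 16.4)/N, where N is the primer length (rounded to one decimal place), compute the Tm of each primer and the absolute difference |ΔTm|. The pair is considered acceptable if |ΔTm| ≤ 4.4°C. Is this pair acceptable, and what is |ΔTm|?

|ΔTm| = 11.4°C; the pair is not acceptable.

Forward: G+C = 6, N = 21 → Tm = 64.9 + 41·(6 − 16.4)/21 = 44.6°C.
Reverse: G+C = 11, N = 25 → Tm = 64.9 + 41·(11 − 16.4)/25 = 56.0°C.
|ΔTm| = |44.6 − 56.0| = 11.4°C, > 4.4°C.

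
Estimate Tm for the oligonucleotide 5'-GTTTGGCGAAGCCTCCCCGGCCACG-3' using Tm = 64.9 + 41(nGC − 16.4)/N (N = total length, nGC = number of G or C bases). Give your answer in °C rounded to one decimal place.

Base counts: A=3, T=4, G=8, C=10; G+C = 18, N = 25.
Tm = 64.9 + 41·(18 − 16.4)/25 = 64.9 + 65.60/25 = 67.5°C.

67.5°C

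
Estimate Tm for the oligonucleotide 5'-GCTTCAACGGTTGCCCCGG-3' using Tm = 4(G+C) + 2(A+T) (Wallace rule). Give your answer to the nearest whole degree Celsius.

64°C

Base counts: A=2, T=4, G=6, C=7 (length 19).
Tm = 2·(2+4) + 4·(6+7) = 2·6 + 4·13 = 12 + 52 = 64°C.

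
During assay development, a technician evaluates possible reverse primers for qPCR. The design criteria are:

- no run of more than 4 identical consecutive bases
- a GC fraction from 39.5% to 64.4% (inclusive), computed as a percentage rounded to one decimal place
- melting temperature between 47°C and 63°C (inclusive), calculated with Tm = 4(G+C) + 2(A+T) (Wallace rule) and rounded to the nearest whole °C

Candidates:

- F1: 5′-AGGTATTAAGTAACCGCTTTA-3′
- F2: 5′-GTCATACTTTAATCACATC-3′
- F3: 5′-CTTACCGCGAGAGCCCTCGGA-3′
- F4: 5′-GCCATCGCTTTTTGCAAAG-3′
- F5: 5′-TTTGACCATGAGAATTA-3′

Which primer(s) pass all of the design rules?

None of the candidates satisfy all criteria.

F1 (21 nt, A=7 T=7 G=4 C=3): longest run = 3 ✓; GC 7/21 = 33.3%, outside 39.5–64.4% ✗; Tm = 2·14 + 4·7 = 56°C ✓ — fails.
F2 (19 nt, A=6 T=7 G=1 C=5): longest run = 3 ✓; GC 6/19 = 31.6%, outside 39.5–64.4% ✗; Tm = 2·13 + 4·6 = 50°C ✓ — fails.
F3 (21 nt, A=4 T=3 G=6 C=8): longest run = 3 ✓; GC 14/21 = 66.7%, outside 39.5–64.4% ✗; Tm = 2·7 + 4·14 = 70°C, outside 47–63°C ✗ — fails.
F4 (19 nt, A=4 T=6 G=4 C=5): longest run = 5, exceeds 4 ✗; GC 9/19 = 47.4% ✓; Tm = 2·10 + 4·9 = 56°C ✓ — fails.
F5 (17 nt, A=6 T=6 G=3 C=2): longest run = 3 ✓; GC 5/17 = 29.4%, outside 39.5–64.4% ✗; Tm = 2·12 + 4·5 = 44°C, outside 47–63°C ✗ — fails.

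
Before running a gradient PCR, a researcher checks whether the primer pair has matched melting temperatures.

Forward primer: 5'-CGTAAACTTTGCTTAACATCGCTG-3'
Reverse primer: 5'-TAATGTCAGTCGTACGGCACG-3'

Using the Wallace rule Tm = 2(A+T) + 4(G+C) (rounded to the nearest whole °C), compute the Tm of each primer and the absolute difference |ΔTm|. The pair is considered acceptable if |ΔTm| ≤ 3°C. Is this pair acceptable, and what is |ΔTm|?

Forward: A=6 T=8 G=4 C=6 → Tm = 2·14 + 4·10 = 68°C.
Reverse: A=5 T=5 G=6 C=5 → Tm = 2·10 + 4·11 = 64°C.
|ΔTm| = |68 − 64| = 4°C, > 3°C.

|ΔTm| = 4°C; the pair is not acceptable.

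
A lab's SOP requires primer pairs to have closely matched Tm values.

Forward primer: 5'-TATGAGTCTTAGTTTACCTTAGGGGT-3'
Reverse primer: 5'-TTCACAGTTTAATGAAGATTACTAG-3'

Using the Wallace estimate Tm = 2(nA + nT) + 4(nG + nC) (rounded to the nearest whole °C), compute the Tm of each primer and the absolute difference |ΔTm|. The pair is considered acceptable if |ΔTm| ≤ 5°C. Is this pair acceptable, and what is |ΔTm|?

|ΔTm| = 8°C; the pair is not acceptable.

Forward: A=5 T=11 G=7 C=3 → Tm = 2·16 + 4·10 = 72°C.
Reverse: A=9 T=9 G=4 C=3 → Tm = 2·18 + 4·7 = 64°C.
|ΔTm| = |72 − 64| = 8°C, > 5°C.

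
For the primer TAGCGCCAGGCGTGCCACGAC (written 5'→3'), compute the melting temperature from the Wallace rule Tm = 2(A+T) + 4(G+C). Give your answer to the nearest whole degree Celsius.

Base counts: A=4, T=2, G=7, C=8 (length 21).
Tm = 2·(4+2) + 4·(7+8) = 2·6 + 4·15 = 12 + 60 = 72°C.

72°C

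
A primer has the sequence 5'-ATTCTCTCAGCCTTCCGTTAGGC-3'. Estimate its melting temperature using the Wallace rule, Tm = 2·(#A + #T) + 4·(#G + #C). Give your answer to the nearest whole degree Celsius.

Base counts: A=3, T=8, G=4, C=8 (length 23).
Tm = 2·(3+8) + 4·(4+8) = 2·11 + 4·12 = 22 + 48 = 70°C.

70°C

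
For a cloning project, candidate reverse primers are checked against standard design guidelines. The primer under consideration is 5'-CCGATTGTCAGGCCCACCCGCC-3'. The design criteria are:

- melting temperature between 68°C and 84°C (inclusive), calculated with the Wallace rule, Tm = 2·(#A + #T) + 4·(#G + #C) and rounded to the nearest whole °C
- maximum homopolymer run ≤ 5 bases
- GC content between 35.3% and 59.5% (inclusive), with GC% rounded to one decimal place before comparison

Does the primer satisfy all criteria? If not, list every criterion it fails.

Fails: GC content.

Base counts: A=3, T=3, G=5, C=11 (length 22).
Tm: Tm = 2·6 + 4·16 = 76°C ✓
homopolymer run: longest run = 3 ✓
GC content: GC 16/22 = 72.7%, outside 35.3–59.5% ✗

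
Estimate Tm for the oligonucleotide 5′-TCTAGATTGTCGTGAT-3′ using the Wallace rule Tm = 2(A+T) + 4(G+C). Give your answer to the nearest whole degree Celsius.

44°C

Base counts: A=3, T=7, G=4, C=2 (length 16).
Tm = 2·(3+7) + 4·(4+2) = 2·10 + 4·6 = 20 + 24 = 44°C.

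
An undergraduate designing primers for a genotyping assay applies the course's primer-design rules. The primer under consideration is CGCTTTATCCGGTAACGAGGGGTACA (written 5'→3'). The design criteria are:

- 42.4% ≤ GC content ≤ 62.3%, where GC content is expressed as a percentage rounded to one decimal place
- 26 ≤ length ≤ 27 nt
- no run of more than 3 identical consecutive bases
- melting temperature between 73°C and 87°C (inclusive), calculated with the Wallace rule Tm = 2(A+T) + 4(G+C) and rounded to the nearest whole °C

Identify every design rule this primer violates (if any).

Fails: homopolymer run.

Base counts: A=6, T=6, G=8, C=6 (length 26).
GC content: GC 14/26 = 53.8% ✓
length: length 26 ✓
homopolymer run: longest run = 4, exceeds 3 ✗
Tm: Tm = 2·12 + 4·14 = 80°C ✓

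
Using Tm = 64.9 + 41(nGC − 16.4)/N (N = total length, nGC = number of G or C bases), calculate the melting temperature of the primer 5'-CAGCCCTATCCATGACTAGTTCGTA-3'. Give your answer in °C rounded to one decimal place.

Base counts: A=6, T=7, G=4, C=8; G+C = 12, N = 25.
Tm = 64.9 + 41·(12 − 16.4)/25 = 64.9 + -180.40/25 = 57.7°C.

57.7°C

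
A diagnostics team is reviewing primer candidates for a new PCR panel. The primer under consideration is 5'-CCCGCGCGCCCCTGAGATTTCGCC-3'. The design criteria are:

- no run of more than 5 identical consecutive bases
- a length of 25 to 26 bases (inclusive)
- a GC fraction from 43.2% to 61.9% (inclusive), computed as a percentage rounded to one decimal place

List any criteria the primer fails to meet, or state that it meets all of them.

Fails: length, GC content.

Base counts: A=2, T=4, G=6, C=12 (length 24).
homopolymer run: longest run = 4 ✓
length: length 24, outside 25–26 ✗
GC content: GC 18/24 = 75.0%, outside 43.2–61.9% ✗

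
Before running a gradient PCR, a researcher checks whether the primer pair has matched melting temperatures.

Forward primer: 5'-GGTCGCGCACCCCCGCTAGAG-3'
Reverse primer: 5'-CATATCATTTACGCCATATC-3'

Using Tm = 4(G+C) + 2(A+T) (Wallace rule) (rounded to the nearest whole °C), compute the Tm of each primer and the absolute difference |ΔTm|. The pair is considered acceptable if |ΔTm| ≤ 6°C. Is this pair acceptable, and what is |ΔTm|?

|ΔTm| = 20°C; the pair is not acceptable.

Forward: A=3 T=2 G=7 C=9 → Tm = 2·5 + 4·16 = 74°C.
Reverse: A=6 T=7 G=1 C=6 → Tm = 2·13 + 4·7 = 54°C.
|ΔTm| = |74 − 54| = 20°C, > 6°C.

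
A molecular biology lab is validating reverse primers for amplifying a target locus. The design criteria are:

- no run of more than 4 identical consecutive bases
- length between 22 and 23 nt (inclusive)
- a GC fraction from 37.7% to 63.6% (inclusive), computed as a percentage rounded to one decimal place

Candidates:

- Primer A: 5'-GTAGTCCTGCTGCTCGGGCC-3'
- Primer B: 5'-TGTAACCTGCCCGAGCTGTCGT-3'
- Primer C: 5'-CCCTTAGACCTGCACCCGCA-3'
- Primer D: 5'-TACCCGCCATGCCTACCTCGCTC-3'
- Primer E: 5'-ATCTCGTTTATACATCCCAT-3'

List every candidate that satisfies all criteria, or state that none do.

Primer B only.

Primer A (20 nt, A=1 T=5 G=7 C=7): longest run = 3 ✓; length 20, outside 22–23 ✗; GC 14/20 = 70.0%, outside 37.7–63.6% ✗ — fails.
Primer B (22 nt, A=3 T=6 G=6 C=7): longest run = 3 ✓; length 22 ✓; GC 13/22 = 59.1% ✓ — passes.
Primer C (20 nt, A=4 T=3 G=3 C=10): longest run = 3 ✓; length 20, outside 22–23 ✗; GC 13/20 = 65.0%, outside 37.7–63.6% ✗ — fails.
Primer D (23 nt, A=3 T=5 G=3 C=12): longest run = 3 ✓; length 23 ✓; GC 15/23 = 65.2%, outside 37.7–63.6% ✗ — fails.
Primer E (20 nt, A=5 T=8 G=1 C=6): longest run = 3 ✓; length 20, outside 22–23 ✗; GC 7/20 = 35.0%, outside 37.7–63.6% ✗ — fails.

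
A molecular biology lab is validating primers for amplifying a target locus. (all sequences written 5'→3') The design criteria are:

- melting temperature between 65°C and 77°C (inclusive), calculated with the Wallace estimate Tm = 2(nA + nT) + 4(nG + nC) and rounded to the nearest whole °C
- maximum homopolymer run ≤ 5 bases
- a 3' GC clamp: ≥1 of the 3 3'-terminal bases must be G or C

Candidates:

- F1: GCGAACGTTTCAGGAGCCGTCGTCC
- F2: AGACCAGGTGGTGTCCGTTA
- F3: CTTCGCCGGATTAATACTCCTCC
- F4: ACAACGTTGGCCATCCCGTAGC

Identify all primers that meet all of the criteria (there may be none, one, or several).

F1 (25 nt, A=4 T=5 G=8 C=8): Tm = 2·9 + 4·16 = 82°C, outside 65–77°C ✗; longest run = 3 ✓; 3' end TCC has 2 G/C ✓ — fails.
F2 (20 nt, A=4 T=5 G=7 C=4): Tm = 2·9 + 4·11 = 62°C, outside 65–77°C ✗; longest run = 2 ✓; 3' end TTA has 0 G/C, need ≥1 ✗ — fails.
F3 (23 nt, A=4 T=7 G=3 C=9): Tm = 2·11 + 4·12 = 70°C ✓; longest run = 2 ✓; 3' end TCC has 2 G/C ✓ — passes.
F4 (22 nt, A=5 T=4 G=5 C=8): Tm = 2·9 + 4·13 = 70°C ✓; longest run = 3 ✓; 3' end AGC has 2 G/C ✓ — passes.

F3 and F4.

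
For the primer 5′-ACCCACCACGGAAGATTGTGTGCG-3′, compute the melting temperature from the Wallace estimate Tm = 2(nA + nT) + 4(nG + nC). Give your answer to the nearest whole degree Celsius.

Base counts: A=6, T=4, G=7, C=7 (length 24).
Tm = 2·(6+4) + 4·(7+7) = 2·10 + 4·14 = 20 + 56 = 76°C.

76°C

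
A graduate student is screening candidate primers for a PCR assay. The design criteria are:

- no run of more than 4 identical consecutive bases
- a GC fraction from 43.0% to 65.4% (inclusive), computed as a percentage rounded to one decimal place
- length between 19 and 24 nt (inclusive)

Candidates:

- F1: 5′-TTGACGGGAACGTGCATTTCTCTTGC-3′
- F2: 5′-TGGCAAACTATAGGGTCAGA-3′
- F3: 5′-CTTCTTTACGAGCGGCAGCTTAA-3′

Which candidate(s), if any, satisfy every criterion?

F1 (26 nt, A=4 T=9 G=7 C=6): longest run = 3 ✓; GC 13/26 = 50.0% ✓; length 26, outside 19–24 ✗ — fails.
F2 (20 nt, A=7 T=4 G=6 C=3): longest run = 3 ✓; GC 9/20 = 45.0% ✓; length 20 ✓ — passes.
F3 (23 nt, A=5 T=7 G=5 C=6): longest run = 3 ✓; GC 11/23 = 47.8% ✓; length 23 ✓ — passes.

F2 and F3.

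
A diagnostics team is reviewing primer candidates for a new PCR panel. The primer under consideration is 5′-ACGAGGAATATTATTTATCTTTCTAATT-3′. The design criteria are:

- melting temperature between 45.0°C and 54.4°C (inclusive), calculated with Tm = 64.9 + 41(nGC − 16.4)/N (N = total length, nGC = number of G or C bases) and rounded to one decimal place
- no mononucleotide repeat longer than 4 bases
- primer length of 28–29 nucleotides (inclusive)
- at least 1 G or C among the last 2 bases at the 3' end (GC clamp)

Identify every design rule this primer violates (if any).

Base counts: A=9, T=13, G=3, C=3 (length 28).
Tm: Tm = 64.9 + 41·(6 − 16.4)/28 = 49.7°C ✓
homopolymer run: longest run = 3 ✓
length: length 28 ✓
GC clamp: 3' end TT has 0 G/C, need ≥1 ✗

Fails: GC clamp.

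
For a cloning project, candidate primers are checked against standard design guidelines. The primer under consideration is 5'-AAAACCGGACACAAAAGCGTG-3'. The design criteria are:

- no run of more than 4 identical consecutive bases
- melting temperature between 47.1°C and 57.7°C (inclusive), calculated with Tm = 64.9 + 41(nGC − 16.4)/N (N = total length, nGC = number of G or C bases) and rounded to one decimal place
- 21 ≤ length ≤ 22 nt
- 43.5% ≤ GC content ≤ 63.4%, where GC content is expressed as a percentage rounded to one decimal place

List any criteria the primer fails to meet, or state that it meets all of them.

Base counts: A=10, T=1, G=5, C=5 (length 21).
homopolymer run: longest run = 4 ✓
Tm: Tm = 64.9 + 41·(10 − 16.4)/21 = 52.4°C ✓
length: length 21 ✓
GC content: GC 10/21 = 47.6% ✓

Meets all criteria.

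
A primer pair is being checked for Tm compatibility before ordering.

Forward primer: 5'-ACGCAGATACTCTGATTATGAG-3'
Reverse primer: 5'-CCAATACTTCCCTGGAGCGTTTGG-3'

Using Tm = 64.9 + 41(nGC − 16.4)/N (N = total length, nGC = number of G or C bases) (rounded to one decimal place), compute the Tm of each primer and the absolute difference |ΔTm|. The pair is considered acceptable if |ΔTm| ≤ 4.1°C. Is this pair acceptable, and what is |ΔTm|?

Forward: G+C = 9, N = 22 → Tm = 64.9 + 41·(9 − 16.4)/22 = 51.1°C.
Reverse: G+C = 13, N = 24 → Tm = 64.9 + 41·(13 − 16.4)/24 = 59.1°C.
|ΔTm| = |51.1 − 59.1| = 8.0°C, > 4.1°C.

|ΔTm| = 8.0°C; the pair is not acceptable.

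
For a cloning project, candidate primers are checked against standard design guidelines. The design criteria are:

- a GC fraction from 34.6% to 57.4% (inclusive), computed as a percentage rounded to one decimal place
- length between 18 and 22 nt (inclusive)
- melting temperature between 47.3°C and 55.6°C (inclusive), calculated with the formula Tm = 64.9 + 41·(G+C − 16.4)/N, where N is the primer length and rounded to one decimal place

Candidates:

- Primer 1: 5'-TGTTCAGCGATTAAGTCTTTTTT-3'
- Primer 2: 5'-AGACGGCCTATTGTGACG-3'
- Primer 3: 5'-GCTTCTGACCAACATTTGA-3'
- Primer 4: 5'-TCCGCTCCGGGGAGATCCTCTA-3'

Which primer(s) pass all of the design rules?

Primer 1 (23 nt, A=4 T=12 G=4 C=3): GC 7/23 = 30.4%, outside 34.6–57.4% ✗; length 23, outside 18–22 ✗; Tm = 64.9 + 41·(7 − 16.4)/23 = 48.1°C ✓ — fails.
Primer 2 (18 nt, A=4 T=4 G=6 C=4): GC 10/18 = 55.6% ✓; length 18 ✓; Tm = 64.9 + 41·(10 − 16.4)/18 = 50.3°C ✓ — passes.
Primer 3 (19 nt, A=5 T=6 G=3 C=5): GC 8/19 = 42.1% ✓; length 19 ✓; Tm = 64.9 + 41·(8 − 16.4)/19 = 46.8°C, outside 47.3–55.6°C ✗ — fails.
Primer 4 (22 nt, A=3 T=5 G=6 C=8): GC 14/22 = 63.6%, outside 34.6–57.4% ✗; length 22 ✓; Tm = 64.9 + 41·(14 − 16.4)/22 = 60.4°C, outside 47.3–55.6°C ✗ — fails.

Primer 2 only.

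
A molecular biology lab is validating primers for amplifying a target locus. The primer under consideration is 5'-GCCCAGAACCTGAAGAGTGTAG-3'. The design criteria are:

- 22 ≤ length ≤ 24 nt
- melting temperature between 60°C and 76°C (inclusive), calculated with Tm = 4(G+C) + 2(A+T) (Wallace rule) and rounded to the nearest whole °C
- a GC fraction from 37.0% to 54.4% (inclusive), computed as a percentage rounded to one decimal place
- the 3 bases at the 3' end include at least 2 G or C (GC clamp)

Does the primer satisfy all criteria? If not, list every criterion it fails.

Fails: GC content, GC clamp.

Base counts: A=7, T=3, G=7, C=5 (length 22).
length: length 22 ✓
Tm: Tm = 2·10 + 4·12 = 68°C ✓
GC content: GC 12/22 = 54.5%, outside 37.0–54.4% ✗
GC clamp: 3' end TAG has 1 G/C, need ≥2 ✗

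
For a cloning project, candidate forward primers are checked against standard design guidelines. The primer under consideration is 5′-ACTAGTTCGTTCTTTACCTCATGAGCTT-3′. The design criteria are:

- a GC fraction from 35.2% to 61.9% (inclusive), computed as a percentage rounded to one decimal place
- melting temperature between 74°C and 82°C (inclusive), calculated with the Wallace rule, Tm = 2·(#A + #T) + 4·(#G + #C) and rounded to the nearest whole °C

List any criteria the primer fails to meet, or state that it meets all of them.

Meets all criteria.

Base counts: A=5, T=12, G=4, C=7 (length 28).
GC content: GC 11/28 = 39.3% ✓
Tm: Tm = 2·17 + 4·11 = 78°C ✓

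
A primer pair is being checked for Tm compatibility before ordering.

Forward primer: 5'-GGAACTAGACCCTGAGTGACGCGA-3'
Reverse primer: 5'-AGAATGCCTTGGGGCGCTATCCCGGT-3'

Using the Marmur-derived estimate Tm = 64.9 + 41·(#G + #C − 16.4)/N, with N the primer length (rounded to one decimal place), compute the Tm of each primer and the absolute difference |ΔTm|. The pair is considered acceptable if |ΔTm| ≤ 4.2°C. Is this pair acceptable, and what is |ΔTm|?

|ΔTm| = 3.5°C; the pair is acceptable.

Forward: G+C = 14, N = 24 → Tm = 64.9 + 41·(14 − 16.4)/24 = 60.8°C.
Reverse: G+C = 16, N = 26 → Tm = 64.9 + 41·(16 − 16.4)/26 = 64.3°C.
|ΔTm| = |60.8 − 64.3| = 3.5°C, ≤ 4.2°C.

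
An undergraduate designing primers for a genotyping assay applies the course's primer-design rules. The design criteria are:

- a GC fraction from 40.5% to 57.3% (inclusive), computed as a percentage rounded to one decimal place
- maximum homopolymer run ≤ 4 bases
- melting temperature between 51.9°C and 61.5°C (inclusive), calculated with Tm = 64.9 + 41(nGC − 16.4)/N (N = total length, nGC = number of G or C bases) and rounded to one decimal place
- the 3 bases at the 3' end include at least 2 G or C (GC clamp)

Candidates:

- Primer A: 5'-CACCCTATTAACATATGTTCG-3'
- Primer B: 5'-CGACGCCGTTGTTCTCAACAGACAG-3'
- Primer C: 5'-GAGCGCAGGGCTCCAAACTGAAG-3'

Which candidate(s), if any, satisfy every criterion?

Primer B only.

Primer A (21 nt, A=6 T=7 G=2 C=6): GC 8/21 = 38.1%, outside 40.5–57.3% ✗; longest run = 3 ✓; Tm = 64.9 + 41·(8 − 16.4)/21 = 48.5°C, outside 51.9–61.5°C ✗; 3' end TCG has 2 G/C ✓ — fails.
Primer B (25 nt, A=6 T=5 G=6 C=8): GC 14/25 = 56.0% ✓; longest run = 2 ✓; Tm = 64.9 + 41·(14 − 16.4)/25 = 61.0°C ✓; 3' end CAG has 2 G/C ✓ — passes.
Primer C (23 nt, A=7 T=2 G=8 C=6): GC 14/23 = 60.9%, outside 40.5–57.3% ✗; longest run = 3 ✓; Tm = 64.9 + 41·(14 − 16.4)/23 = 60.6°C ✓; 3' end AAG has 1 G/C, need ≥2 ✗ — fails.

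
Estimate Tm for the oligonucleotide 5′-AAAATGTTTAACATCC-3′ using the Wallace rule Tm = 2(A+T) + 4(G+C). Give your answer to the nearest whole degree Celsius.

Base counts: A=7, T=5, G=1, C=3 (length 16).
Tm = 2·(7+5) + 4·(1+3) = 2·12 + 4·4 = 24 + 16 = 40°C.

40°C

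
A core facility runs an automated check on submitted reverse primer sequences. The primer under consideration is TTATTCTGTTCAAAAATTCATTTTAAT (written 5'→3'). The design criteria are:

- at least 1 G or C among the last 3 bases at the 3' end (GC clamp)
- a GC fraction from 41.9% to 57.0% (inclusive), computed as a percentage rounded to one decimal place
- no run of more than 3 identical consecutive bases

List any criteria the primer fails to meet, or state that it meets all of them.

Fails: GC clamp, GC content, homopolymer run.

Base counts: A=9, T=14, G=1, C=3 (length 27).
GC clamp: 3' end AAT has 0 G/C, need ≥1 ✗
GC content: GC 4/27 = 14.8%, outside 41.9–57.0% ✗
homopolymer run: longest run = 5, exceeds 3 ✗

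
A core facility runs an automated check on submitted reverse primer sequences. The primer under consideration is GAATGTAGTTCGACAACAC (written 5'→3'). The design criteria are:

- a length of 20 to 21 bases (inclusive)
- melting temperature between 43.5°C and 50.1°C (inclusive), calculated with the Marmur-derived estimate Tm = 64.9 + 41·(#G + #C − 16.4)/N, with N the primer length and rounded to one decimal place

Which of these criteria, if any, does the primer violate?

Fails: length.

Base counts: A=7, T=4, G=4, C=4 (length 19).
length: length 19, outside 20–21 ✗
Tm: Tm = 64.9 + 41·(8 − 16.4)/19 = 46.8°C ✓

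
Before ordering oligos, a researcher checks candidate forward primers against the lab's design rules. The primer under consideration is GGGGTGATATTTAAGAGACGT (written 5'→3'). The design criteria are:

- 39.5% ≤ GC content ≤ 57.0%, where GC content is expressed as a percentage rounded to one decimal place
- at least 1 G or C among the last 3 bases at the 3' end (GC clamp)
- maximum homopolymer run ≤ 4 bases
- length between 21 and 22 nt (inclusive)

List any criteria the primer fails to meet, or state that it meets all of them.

Base counts: A=6, T=6, G=8, C=1 (length 21).
GC content: GC 9/21 = 42.9% ✓
GC clamp: 3' end CGT has 2 G/C ✓
homopolymer run: longest run = 4 ✓
length: length 21 ✓

Meets all criteria.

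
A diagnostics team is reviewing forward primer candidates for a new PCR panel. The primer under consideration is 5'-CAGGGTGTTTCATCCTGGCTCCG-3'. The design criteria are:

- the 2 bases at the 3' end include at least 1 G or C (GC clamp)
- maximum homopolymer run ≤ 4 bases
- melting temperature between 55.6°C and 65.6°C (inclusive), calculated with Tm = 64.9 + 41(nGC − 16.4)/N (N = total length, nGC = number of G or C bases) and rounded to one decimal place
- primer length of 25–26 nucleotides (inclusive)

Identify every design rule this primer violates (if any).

Fails: length.

Base counts: A=2, T=7, G=7, C=7 (length 23).
GC clamp: 3' end CG has 2 G/C ✓
homopolymer run: longest run = 3 ✓
Tm: Tm = 64.9 + 41·(14 − 16.4)/23 = 60.6°C ✓
length: length 23, outside 25–26 ✗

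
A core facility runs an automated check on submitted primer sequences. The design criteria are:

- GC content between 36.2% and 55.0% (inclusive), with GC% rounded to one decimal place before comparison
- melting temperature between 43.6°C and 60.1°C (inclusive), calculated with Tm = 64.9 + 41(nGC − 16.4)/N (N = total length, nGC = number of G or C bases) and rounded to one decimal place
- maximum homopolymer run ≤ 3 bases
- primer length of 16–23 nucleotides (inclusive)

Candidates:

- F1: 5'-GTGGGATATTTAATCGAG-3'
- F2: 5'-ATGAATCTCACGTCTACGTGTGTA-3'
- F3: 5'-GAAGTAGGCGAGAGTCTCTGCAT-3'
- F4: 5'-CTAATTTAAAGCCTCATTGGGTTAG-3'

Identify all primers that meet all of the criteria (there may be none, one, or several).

F1 (18 nt, A=5 T=6 G=6 C=1): GC 7/18 = 38.9% ✓; Tm = 64.9 + 41·(7 − 16.4)/18 = 43.5°C, outside 43.6–60.1°C ✗; longest run = 3 ✓; length 18 ✓ — fails.
F2 (24 nt, A=6 T=8 G=5 C=5): GC 10/24 = 41.7% ✓; Tm = 64.9 + 41·(10 − 16.4)/24 = 54.0°C ✓; longest run = 2 ✓; length 24, outside 16–23 ✗ — fails.
F3 (23 nt, A=6 T=5 G=8 C=4): GC 12/23 = 52.2% ✓; Tm = 64.9 + 41·(12 − 16.4)/23 = 57.1°C ✓; longest run = 2 ✓; length 23 ✓ — passes.
F4 (25 nt, A=7 T=9 G=5 C=4): GC 9/25 = 36.0%, outside 36.2–55.0% ✗; Tm = 64.9 + 41·(9 − 16.4)/25 = 52.8°C ✓; longest run = 3 ✓; length 25, outside 16–23 ✗ — fails.

F3 only.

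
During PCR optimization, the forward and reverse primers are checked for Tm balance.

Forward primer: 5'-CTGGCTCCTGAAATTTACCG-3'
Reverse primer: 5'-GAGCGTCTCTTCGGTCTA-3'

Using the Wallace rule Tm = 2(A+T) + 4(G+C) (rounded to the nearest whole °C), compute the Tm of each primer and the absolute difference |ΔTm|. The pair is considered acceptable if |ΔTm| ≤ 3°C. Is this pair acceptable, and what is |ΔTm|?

|ΔTm| = 4°C; the pair is not acceptable.

Forward: A=4 T=6 G=4 C=6 → Tm = 2·10 + 4·10 = 60°C.
Reverse: A=2 T=6 G=5 C=5 → Tm = 2·8 + 4·10 = 56°C.
|ΔTm| = |60 − 56| = 4°C, > 3°C.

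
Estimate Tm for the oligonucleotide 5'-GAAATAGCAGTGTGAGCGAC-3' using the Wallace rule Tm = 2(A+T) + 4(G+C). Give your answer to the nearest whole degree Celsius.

60°C

Base counts: A=7, T=3, G=7, C=3 (length 20).
Tm = 2·(7+3) + 4·(7+3) = 2·10 + 4·10 = 20 + 40 = 60°C.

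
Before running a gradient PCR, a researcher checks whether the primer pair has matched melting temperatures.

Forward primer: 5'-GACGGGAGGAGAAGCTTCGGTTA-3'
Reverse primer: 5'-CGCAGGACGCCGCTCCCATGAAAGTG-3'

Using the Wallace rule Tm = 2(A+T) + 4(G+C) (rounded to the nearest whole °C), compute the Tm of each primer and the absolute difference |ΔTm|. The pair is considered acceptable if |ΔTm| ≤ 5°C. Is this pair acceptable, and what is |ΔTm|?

|ΔTm| = 14°C; the pair is not acceptable.

Forward: A=6 T=4 G=10 C=3 → Tm = 2·10 + 4·13 = 72°C.
Reverse: A=6 T=3 G=8 C=9 → Tm = 2·9 + 4·17 = 86°C.
|ΔTm| = |72 − 86| = 14°C, > 5°C.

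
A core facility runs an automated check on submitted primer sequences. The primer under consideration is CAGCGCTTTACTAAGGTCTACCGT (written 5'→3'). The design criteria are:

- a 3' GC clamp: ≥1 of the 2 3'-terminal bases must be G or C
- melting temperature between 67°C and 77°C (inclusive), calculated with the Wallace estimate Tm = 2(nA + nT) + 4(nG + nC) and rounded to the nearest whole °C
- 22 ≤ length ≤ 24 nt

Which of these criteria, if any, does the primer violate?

Base counts: A=5, T=7, G=5, C=7 (length 24).
GC clamp: 3' end GT has 1 G/C ✓
Tm: Tm = 2·12 + 4·12 = 72°C ✓
length: length 24 ✓

Meets all criteria.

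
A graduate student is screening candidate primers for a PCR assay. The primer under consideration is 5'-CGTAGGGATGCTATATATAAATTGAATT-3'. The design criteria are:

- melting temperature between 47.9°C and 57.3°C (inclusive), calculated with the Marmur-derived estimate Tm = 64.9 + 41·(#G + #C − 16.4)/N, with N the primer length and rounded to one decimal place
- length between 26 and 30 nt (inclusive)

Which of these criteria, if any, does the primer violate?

Base counts: A=10, T=10, G=6, C=2 (length 28).
Tm: Tm = 64.9 + 41·(8 − 16.4)/28 = 52.6°C ✓
length: length 28 ✓

Meets all criteria.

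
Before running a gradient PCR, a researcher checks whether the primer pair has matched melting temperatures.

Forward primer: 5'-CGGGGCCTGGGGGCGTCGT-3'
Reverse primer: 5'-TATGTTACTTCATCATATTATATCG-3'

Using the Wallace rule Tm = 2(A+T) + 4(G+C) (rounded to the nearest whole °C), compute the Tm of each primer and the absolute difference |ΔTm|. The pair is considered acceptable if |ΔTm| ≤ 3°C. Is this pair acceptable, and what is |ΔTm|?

|ΔTm| = 8°C; the pair is not acceptable.

Forward: A=0 T=3 G=11 C=5 → Tm = 2·3 + 4·16 = 70°C.
Reverse: A=7 T=12 G=2 C=4 → Tm = 2·19 + 4·6 = 62°C.
|ΔTm| = |70 − 62| = 8°C, > 3°C.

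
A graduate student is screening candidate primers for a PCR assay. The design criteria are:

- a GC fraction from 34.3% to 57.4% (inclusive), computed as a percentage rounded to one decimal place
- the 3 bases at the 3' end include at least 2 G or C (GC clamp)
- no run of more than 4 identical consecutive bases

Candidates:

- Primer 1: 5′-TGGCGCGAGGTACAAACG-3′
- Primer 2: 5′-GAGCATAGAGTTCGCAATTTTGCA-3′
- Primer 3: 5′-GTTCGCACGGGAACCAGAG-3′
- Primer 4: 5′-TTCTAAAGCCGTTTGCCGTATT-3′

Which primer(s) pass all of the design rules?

Primer 2 only.

Primer 1 (18 nt, A=5 T=2 G=7 C=4): GC 11/18 = 61.1%, outside 34.3–57.4% ✗; 3' end ACG has 2 G/C ✓; longest run = 3 ✓ — fails.
Primer 2 (24 nt, A=7 T=7 G=6 C=4): GC 10/24 = 41.7% ✓; 3' end GCA has 2 G/C ✓; longest run = 4 ✓ — passes.
Primer 3 (19 nt, A=5 T=2 G=7 C=5): GC 12/19 = 63.2%, outside 34.3–57.4% ✗; 3' end GAG has 2 G/C ✓; longest run = 3 ✓ — fails.
Primer 4 (22 nt, A=4 T=9 G=4 C=5): GC 9/22 = 40.9% ✓; 3' end ATT has 0 G/C, need ≥2 ✗; longest run = 3 ✓ — fails.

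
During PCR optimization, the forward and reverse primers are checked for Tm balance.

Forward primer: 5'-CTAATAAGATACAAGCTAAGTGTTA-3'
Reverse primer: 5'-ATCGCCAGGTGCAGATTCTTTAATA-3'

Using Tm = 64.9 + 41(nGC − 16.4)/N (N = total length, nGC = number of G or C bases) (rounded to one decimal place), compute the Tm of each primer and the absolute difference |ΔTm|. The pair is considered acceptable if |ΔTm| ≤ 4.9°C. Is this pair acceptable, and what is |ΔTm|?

Forward: G+C = 7, N = 25 → Tm = 64.9 + 41·(7 − 16.4)/25 = 49.5°C.
Reverse: G+C = 10, N = 25 → Tm = 64.9 + 41·(10 − 16.4)/25 = 54.4°C.
|ΔTm| = |49.5 − 54.4| = 4.9°C, ≤ 4.9°C.

|ΔTm| = 4.9°C; the pair is acceptable.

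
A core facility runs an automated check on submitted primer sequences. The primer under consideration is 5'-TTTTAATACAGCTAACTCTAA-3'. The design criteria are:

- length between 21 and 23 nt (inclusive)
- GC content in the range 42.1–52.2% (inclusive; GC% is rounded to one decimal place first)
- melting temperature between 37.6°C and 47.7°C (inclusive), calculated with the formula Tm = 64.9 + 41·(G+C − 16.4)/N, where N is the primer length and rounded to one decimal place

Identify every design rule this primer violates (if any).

Base counts: A=8, T=8, G=1, C=4 (length 21).
length: length 21 ✓
GC content: GC 5/21 = 23.8%, outside 42.1–52.2% ✗
Tm: Tm = 64.9 + 41·(5 − 16.4)/21 = 42.6°C ✓

Fails: GC content.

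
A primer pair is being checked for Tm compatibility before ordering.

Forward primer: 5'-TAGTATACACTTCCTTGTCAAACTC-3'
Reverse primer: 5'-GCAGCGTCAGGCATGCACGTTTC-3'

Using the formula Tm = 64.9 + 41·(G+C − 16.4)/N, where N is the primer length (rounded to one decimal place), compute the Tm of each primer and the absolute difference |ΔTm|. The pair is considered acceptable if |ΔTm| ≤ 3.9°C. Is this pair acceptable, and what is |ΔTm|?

Forward: G+C = 9, N = 25 → Tm = 64.9 + 41·(9 − 16.4)/25 = 52.8°C.
Reverse: G+C = 14, N = 23 → Tm = 64.9 + 41·(14 − 16.4)/23 = 60.6°C.
|ΔTm| = |52.8 − 60.6| = 7.8°C, > 3.9°C.

|ΔTm| = 7.8°C; the pair is not acceptable.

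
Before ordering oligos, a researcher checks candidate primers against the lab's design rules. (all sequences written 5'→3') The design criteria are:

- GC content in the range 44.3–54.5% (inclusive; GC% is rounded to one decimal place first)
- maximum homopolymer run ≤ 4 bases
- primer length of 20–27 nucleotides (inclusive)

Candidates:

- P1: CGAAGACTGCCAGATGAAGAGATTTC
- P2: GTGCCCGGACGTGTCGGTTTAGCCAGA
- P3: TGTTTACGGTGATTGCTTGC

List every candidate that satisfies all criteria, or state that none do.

P1 (26 nt, A=9 T=5 G=7 C=5): GC 12/26 = 46.2% ✓; longest run = 3 ✓; length 26 ✓ — passes.
P2 (27 nt, A=4 T=6 G=10 C=7): GC 17/27 = 63.0%, outside 44.3–54.5% ✗; longest run = 3 ✓; length 27 ✓ — fails.
P3 (20 nt, A=2 T=9 G=6 C=3): GC 9/20 = 45.0% ✓; longest run = 3 ✓; length 20 ✓ — passes.

P1 and P3.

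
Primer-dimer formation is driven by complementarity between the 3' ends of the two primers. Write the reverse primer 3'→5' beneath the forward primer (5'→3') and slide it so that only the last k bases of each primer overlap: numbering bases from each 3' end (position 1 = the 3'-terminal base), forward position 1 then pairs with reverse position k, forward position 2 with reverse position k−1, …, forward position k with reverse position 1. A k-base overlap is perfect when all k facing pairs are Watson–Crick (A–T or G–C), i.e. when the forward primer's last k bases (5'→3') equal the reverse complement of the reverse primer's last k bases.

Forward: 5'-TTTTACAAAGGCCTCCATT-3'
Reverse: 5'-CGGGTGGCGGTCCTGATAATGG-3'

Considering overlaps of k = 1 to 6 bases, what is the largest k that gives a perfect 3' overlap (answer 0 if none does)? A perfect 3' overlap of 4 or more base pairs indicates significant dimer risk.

Longest perfect overlap: 5 complementary base pairs; significant dimer risk (threshold 4).

Last 6 bases (5'→3') — forward …TCCATT, reverse …TAATGG.
Reverse complement of the reverse primer's last 6 bases: CCATTA; its first k bases are the reverse complement of the reverse primer's last k bases, so a perfect k-base overlap needs the forward primer's last k bases to equal them.
Comparing (forward last k vs required): k=1: T vs C ✗; k=2: TT vs CC ✗; k=3: ATT vs CCA ✗; k=4: CATT vs CCAT ✗; k=5: CCATT vs CCATT ✓; k=6: TCCATT vs CCATTA ✗.
Only k = 5 is perfect, so the longest perfect 3' overlap is 5.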